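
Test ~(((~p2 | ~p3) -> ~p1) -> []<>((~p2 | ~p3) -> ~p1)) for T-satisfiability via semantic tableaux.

1. ~(((~p2 | ~p3) -> ~p1) -> []<>((~p2 | ~p3) -> ~p1)), u
2. (~p2 | ~p3) -> ~p1, u
3. ~[]<>((~p2 | ~p3) -> ~p1), u
4. ~p1, u
5. ~<>((~p2 | ~p3) -> ~p1), v
6. ~((~p2 | ~p3) -> ~p1), v
7. ~p2 | ~p3, v
8. p1, v
9. ~p3, v
Accessibility: uRu, uRv, vRv

Satisfiable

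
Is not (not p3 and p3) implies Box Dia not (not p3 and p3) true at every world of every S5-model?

Yes, valid

Tableau for the negation not (not (not p3 and p3) implies Box Dia not (not p3 and p3)):
1. not (not (not p3 and p3) implies Box Dia not (not p3 and p3)), w0
2. not (not p3 and p3), w0
3. not Box Dia not (not p3 and p3), w0
4. not p3, w0
5. not Dia not (not p3 and p3), w1
6. not p3 and p3, w0
7. p3, w0
Accessibility: w0Rw0, w0Rw1, w1Rw0, w1Rw1
Branch closes: p3 and not p3 both at w0.
All branches of the negation close; one closing branch shown above.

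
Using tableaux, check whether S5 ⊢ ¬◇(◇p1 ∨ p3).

No, not valid

Tableau for the negation ◇(◇p1 ∨ p3):
1. ◇(◇p1 ∨ p3), w0
2. ◇p1 ∨ p3, w1
3. p3, w1
Accessibility: w0Rw0, w0Rw1, w1Rw0, w1Rw1
The negation has an open branch (countermodel exists).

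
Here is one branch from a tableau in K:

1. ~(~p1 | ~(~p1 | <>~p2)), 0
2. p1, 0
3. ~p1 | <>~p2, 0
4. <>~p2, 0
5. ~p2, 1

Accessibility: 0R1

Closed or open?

No, open

No atom appears with both signs at the same world.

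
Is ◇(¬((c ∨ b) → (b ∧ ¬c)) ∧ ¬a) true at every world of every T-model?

No, not valid

Tableau for the negation ¬◇(¬((c ∨ b) → (b ∧ ¬c)) ∧ ¬a):
1. ¬◇(¬((c ∨ b) → (b ∧ ¬c)) ∧ ¬a), w0
2. ¬(¬((c ∨ b) → (b ∧ ¬c)) ∧ ¬a), w0
3. a, w0
Accessibility: w0Rw0
The negation has an open branch (countermodel exists).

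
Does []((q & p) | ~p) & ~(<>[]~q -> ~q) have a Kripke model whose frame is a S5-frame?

1. []((q & p) | ~p) & ~(<>[]~q -> ~q), 0
2. []((q & p) | ~p), 0
3. ~(<>[]~q -> ~q), 0
4. <>[]~q, 0
5. q, 0
6. (q & p) | ~p, 0
7. q & p, 0
8. p, 0
9. []~q, 1
10. (q & p) | ~p, 1
11. ~q, 0
Accessibility: 0R0, 0R1, 1R0, 1R1
Branch closes: q and ~q both at 0.
All branches of the tableau close; one closing branch shown above.

No, unsatisfiable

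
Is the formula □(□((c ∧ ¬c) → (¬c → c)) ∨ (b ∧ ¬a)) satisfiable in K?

1. □(□((c ∧ ¬c) → (¬c → c)) ∨ (b ∧ ¬a)), u

Satisfiable (open branch found)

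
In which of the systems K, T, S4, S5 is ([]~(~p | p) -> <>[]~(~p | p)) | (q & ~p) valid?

T, S4, S5

T-tableau for the negation ~(([]~(~p | p) -> <>[]~(~p | p)) | (q & ~p)):
1. ~(([]~(~p | p) -> <>[]~(~p | p)) | (q & ~p)), 0
2. ~([]~(~p | p) -> <>[]~(~p | p)), 0   [~|-rule on 1]
3. ~(q & ~p), 0   [~|-rule on 1]
4. []~(~p | p), 0   [~->-rule on 2]
5. ~<>[]~(~p | p), 0   [~->-rule on 2]
6. ~(~p | p), 0   [[]-rule on 4 via 0R0]
7. p, 0   [~|-rule on 6]
8. ~p, 0   [~|-rule on 6]
Accessibility: 0R0
Branch closes: p and ~p both at 0.
Every branch closes (one shown): valid in T, hence also in S4, S5 (every theorem of T is a theorem of S4 and S5).
K-tableau for the negation ~(([]~(~p | p) -> <>[]~(~p | p)) | (q & ~p)):
1. ~(([]~(~p | p) -> <>[]~(~p | p)) | (q & ~p)), 0
2. ~([]~(~p | p) -> <>[]~(~p | p)), 0   [~|-rule on 1]
3. ~(q & ~p), 0   [~|-rule on 1]
4. []~(~p | p), 0   [~->-rule on 2]
5. ~<>[]~(~p | p), 0   [~->-rule on 2]
6. p, 0   [~&-rule on 3 (branches; this branch)]
Complete open branch: countermodel on a K-frame, so not valid in K.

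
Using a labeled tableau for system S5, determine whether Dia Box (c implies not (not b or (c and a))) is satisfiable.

Satisfiable

1. Dia Box (c implies not (not b or (c and a))), u
2. Box (c implies not (not b or (c and a))), v
3. c implies not (not b or (c and a)), u
4. c implies not (not b or (c and a)), v
5. not (not b or (c and a)), u
6. b, u
7. not (c and a), u
8. not (not b or (c and a)), v
9. b, v
10. not (c and a), v
11. not a, u
12. not a, v
Accessibility: uRu, uRv, vRu, vRv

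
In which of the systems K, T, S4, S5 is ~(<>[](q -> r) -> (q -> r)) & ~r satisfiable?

K, T, S4

S4-tableau for the formula:
1. ~(<>[](q -> r) -> (q -> r)) & ~r, 0
2. ~(<>[](q -> r) -> (q -> r)), 0   [&-rule on 1]
3. ~r, 0   [&-rule on 1]
4. <>[](q -> r), 0   [~->-rule on 2]
5. ~(q -> r), 0   [~->-rule on 2]
6. q, 0   [~->-rule on 5]
7. [](q -> r), 1   [<>-rule on 4: fresh world 1, 0R1]
8. q -> r, 1   [[]-rule on 7 via 1R1]
9. r, 1   [->-rule on 8 (branches; this branch)]
Accessibility: 0R0, 0R1, 1R1
Complete open branch: satisfiable in S4, hence also in K, T (this S4-model is also a K-model and a T-model).
S5-tableau for the formula:
1. ~(<>[](q -> r) -> (q -> r)) & ~r, 0
2. ~(<>[](q -> r) -> (q -> r)), 0   [&-rule on 1]
3. ~r, 0   [&-rule on 1]
4. <>[](q -> r), 0   [~->-rule on 2]
5. ~(q -> r), 0   [~->-rule on 2]
6. q, 0   [~->-rule on 5]
7. [](q -> r), 1   [<>-rule on 4: fresh world 1, 0R1]
8. q -> r, 0   [[]-rule on 7 via 1R0]
9. q -> r, 1   [[]-rule on 7 via 1R1]
10. r, 0   [->-rule on 8 (branches; this branch)]
Accessibility: 0R0, 0R1, 1R0, 1R1
Branch closes: r and ~r both at 0.
Every branch closes (one shown): unsatisfiable in S5.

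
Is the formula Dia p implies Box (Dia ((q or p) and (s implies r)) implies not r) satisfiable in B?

1. Dia p implies Box (Dia ((q or p) and (s implies r)) implies not r), w0
2. Box (Dia ((q or p) and (s implies r)) implies not r), w0   [implies-rule on 1 (branches; this branch)]
3. Dia ((q or p) and (s implies r)) implies not r, w0   [Box-rule on 2 via w0Rw0]
4. not r, w0   [implies-rule on 3 (branches; this branch)]
Accessibility: w0Rw0

Satisfiable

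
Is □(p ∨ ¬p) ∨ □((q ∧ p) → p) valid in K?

Valid in K

Tableau for the negation ¬(□(p ∨ ¬p) ∨ □((q ∧ p) → p)):
1. ¬(□(p ∨ ¬p) ∨ □((q ∧ p) → p)), u
2. ¬□(p ∨ ¬p), u
3. ¬□((q ∧ p) → p), u
4. ¬(p ∨ ¬p), v
5. ¬p, v
6. p, v
Accessibility: uRv
Branch closes: p and ¬p both at v.
All branches of the negation close; one closing branch shown above.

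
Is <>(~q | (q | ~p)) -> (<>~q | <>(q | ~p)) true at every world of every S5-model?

Tableau for the negation ~(<>(~q | (q | ~p)) -> (<>~q | <>(q | ~p))):
1. ~(<>(~q | (q | ~p)) -> (<>~q | <>(q | ~p))), w0
2. <>(~q | (q | ~p)), w0   [~->-rule on 1]
3. ~(<>~q | <>(q | ~p)), w0   [~->-rule on 1]
4. ~<>~q, w0   [~|-rule on 3]
5. ~<>(q | ~p), w0   [~|-rule on 3]
6. q, w0   [~<>-rule on 4 via w0Rw0]
7. ~(q | ~p), w0   [~<>-rule on 5 via w0Rw0]
8. ~q, w0   [~|-rule on 7]
9. p, w0   [~|-rule on 7]
Accessibility: w0Rw0
Branch closes: q and ~q both at w0.
Every branch of the negation's tableau closes; the branch above is one of them.

Yes, valid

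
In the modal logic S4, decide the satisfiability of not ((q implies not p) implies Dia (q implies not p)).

No, unsatisfiable

1. not ((q implies not p) implies Dia (q implies not p)), w0
2. q implies not p, w0
3. not Dia (q implies not p), w0
4. not (q implies not p), w0
5. q, w0
6. p, w0
7. not p, w0
Accessibility: w0Rw0
Branch closes: p and not p both at w0.
Every branch closes; the branch above is one of them.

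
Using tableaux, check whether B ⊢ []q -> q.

Tableau for the negation ~([]q -> q):
1. ~([]q -> q), u
2. []q, u   [~->-rule on 1]
3. ~q, u   [~->-rule on 1]
4. q, u   [[]-rule on 2 via uRu]
Accessibility: uRu
Branch closes: q and ~q both at u.
All branches of the negation close; one closing branch shown above.

Yes, valid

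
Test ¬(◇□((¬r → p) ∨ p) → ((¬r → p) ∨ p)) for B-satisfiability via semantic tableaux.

1. ¬(◇□((¬r → p) ∨ p) → ((¬r → p) ∨ p)), w0
2. ◇□((¬r → p) ∨ p), w0   [¬→-rule on 1]
3. ¬((¬r → p) ∨ p), w0   [¬→-rule on 1]
4. ¬(¬r → p), w0   [¬∨-rule on 3]
5. ¬p, w0   [¬∨-rule on 3]
6. ¬r, w0   [¬→-rule on 4]
7. □((¬r → p) ∨ p), w1   [◇-rule on 2: fresh world w1, w0Rw1]
8. (¬r → p) ∨ p, w0   [□-rule on 7 via w1Rw0]
9. (¬r → p) ∨ p, w1   [□-rule on 7 via w1Rw1]
10. ¬r → p, w0   [∨-rule on 8 (branches; this branch)]
11. p, w1   [∨-rule on 9 (branches; this branch)]
12. p, w0   [→-rule on 10 (branches; this branch)]
Accessibility: w0Rw0, w0Rw1, w1Rw0, w1Rw1
Branch closes: p and ¬p both at w0.
Every branch closes; the branch above is one of them.

Unsatisfiable (every branch closes)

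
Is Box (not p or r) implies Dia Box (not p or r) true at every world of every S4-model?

Tableau for the negation not (Box (not p or r) implies Dia Box (not p or r)):
1. not (Box (not p or r) implies Dia Box (not p or r)), u
2. Box (not p or r), u
3. not Dia Box (not p or r), u
4. not p or r, u
5. not Box (not p or r), u
6. r, u
7. not (not p or r), v
8. p, v
9. not r, v
10. not p or r, v
11. not Box (not p or r), v
12. r, v
Accessibility: uRu, uRv, vRv
Branch closes: r and not r both at v.
All branches of the negation close; one closing branch shown above.

Valid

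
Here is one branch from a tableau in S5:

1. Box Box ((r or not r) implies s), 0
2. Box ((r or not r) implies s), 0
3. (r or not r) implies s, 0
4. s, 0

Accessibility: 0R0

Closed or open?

Open

No atom appears with both signs at the same world.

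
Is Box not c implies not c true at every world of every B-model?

Yes, valid

Tableau for the negation not (Box not c implies not c):
1. not (Box not c implies not c), w0
2. Box not c, w0
3. c, w0
4. not c, w0
Accessibility: w0Rw0
Branch closes: c and not c both at w0.
All branches of the negation close; one closing branch shown above.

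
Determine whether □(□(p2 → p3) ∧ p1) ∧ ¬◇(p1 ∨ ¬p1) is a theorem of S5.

Tableau for the negation ¬(□(□(p2 → p3) ∧ p1) ∧ ¬◇(p1 ∨ ¬p1)):
1. ¬(□(□(p2 → p3) ∧ p1) ∧ ¬◇(p1 ∨ ¬p1)), w0
2. ◇(p1 ∨ ¬p1), w0
3. p1 ∨ ¬p1, w1
4. ¬p1, w1
Accessibility: w0Rw0, w0Rw1, w1Rw0, w1Rw1
The negation has an open branch (countermodel exists).

Invalid (countermodel exists)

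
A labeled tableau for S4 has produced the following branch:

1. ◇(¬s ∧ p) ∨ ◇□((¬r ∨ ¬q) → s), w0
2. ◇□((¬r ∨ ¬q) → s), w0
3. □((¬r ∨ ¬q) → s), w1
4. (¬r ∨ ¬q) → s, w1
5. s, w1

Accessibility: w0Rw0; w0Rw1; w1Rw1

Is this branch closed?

No world carries both an atom and its negation.

No, open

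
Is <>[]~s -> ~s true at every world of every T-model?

Not valid

Tableau for the negation ~(<>[]~s -> ~s):
1. ~(<>[]~s -> ~s), 0
2. <>[]~s, 0
3. s, 0
4. []~s, 1
5. ~s, 1
Accessibility: 0R0, 0R1, 1R1
The negation has an open branch (countermodel exists).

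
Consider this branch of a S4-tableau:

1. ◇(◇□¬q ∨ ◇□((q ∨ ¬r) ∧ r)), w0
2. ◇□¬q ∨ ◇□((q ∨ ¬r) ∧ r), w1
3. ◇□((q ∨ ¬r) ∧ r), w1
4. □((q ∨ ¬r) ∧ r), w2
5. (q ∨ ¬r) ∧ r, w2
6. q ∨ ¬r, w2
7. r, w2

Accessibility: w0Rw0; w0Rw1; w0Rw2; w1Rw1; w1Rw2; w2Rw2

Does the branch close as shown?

Not closed

No world carries both an atom and its negation.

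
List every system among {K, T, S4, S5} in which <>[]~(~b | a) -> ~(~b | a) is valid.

S5

S5-tableau for the negation ~(<>[]~(~b | a) -> ~(~b | a)):
1. ~(<>[]~(~b | a) -> ~(~b | a)), u
2. <>[]~(~b | a), u
3. ~b | a, u
4. a, u
5. []~(~b | a), v
6. ~(~b | a), u
7. b, u
8. ~a, u
Accessibility: uRu, uRv, vRu, vRv
Branch closes: a and ~a both at u.
Every branch closes (one shown): valid in S5.
S4-tableau for the negation ~(<>[]~(~b | a) -> ~(~b | a)):
1. ~(<>[]~(~b | a) -> ~(~b | a)), u
2. <>[]~(~b | a), u
3. ~b | a, u
4. a, u
5. []~(~b | a), v
6. ~(~b | a), v
7. b, v
8. ~a, v
Accessibility: uRu, uRv, vRv
Complete open branch: countermodel on an S4-frame, so not valid in S4, nor in K, T (the same frame is also a K-frame and a T-frame).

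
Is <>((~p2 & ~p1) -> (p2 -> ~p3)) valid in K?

Invalid (countermodel exists)

Tableau for the negation ~<>((~p2 & ~p1) -> (p2 -> ~p3)):
1. ~<>((~p2 & ~p1) -> (p2 -> ~p3)), u
The negation has an open branch (countermodel exists).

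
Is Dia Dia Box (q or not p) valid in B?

No, not valid

Tableau for the negation not Dia Dia Box (q or not p):
1. not Dia Dia Box (q or not p), w0
2. not Dia Box (q or not p), w0   [neg-Dia-rule on 1 via w0Rw0]
3. not Box (q or not p), w0   [neg-Dia-rule on 2 via w0Rw0]
4. not (q or not p), w1   [neg-Box-rule on 3: fresh world w1, w0Rw1]
5. not q, w1   [neg-or-rule on 4]
6. p, w1   [neg-or-rule on 4]
7. not Dia Box (q or not p), w1   [neg-Dia-rule on 1 via w0Rw1]
8. not Box (q or not p), w1   [neg-Dia-rule on 2 via w0Rw1]
9. not (q or not p), w2   [neg-Box-rule on 8: fresh world w2, w1Rw2]
10. not q, w2   [neg-or-rule on 9]
11. p, w2   [neg-or-rule on 9]
12. not Box (q or not p), w2   [neg-Dia-rule on 7 via w1Rw2]
13. not (q or not p), w3   [neg-Box-rule on 12: fresh world w3, w2Rw3]
14. not q, w3   [neg-or-rule on 13]
15. p, w3   [neg-or-rule on 13]
Accessibility: w0Rw0, w0Rw1, w1Rw0, w1Rw1, w1Rw2, w2Rw1, w2Rw2, w2Rw3, w3Rw2, w3Rw3
The negation has an open branch (countermodel exists).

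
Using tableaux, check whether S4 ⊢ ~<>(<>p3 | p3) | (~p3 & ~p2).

No, not valid

Tableau for the negation ~(~<>(<>p3 | p3) | (~p3 & ~p2)):
1. ~(~<>(<>p3 | p3) | (~p3 & ~p2)), 0
2. <>(<>p3 | p3), 0
3. ~(~p3 & ~p2), 0
4. p2, 0
5. <>p3 | p3, 1
6. p3, 1
Accessibility: 0R0, 0R1, 1R1
The negation has an open branch (countermodel exists).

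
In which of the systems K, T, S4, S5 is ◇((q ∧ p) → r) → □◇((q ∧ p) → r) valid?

S5

S4-tableau for the negation ¬(◇((q ∧ p) → r) → □◇((q ∧ p) → r)):
1. ¬(◇((q ∧ p) → r) → □◇((q ∧ p) → r)), 0
2. ◇((q ∧ p) → r), 0
3. ¬□◇((q ∧ p) → r), 0
4. (q ∧ p) → r, 1
5. r, 1
6. ¬◇((q ∧ p) → r), 2
7. ¬((q ∧ p) → r), 2
8. q ∧ p, 2
9. ¬r, 2
10. q, 2
11. p, 2
Accessibility: 0R0, 0R1, 0R2, 1R1, 2R2
Complete open branch: countermodel on an S4-frame, so not valid in S4, nor in K, T (the same frame is also a K-frame and a T-frame).
S5-tableau for the negation ¬(◇((q ∧ p) → r) → □◇((q ∧ p) → r)):
1. ¬(◇((q ∧ p) → r) → □◇((q ∧ p) → r)), 0
2. ◇((q ∧ p) → r), 0
3. ¬□◇((q ∧ p) → r), 0
4. (q ∧ p) → r, 1
5. ¬(q ∧ p), 1
6. ¬p, 1
7. ¬◇((q ∧ p) → r), 2
8. ¬((q ∧ p) → r), 0
9. q ∧ p, 0
10. ¬r, 0
11. q, 0
12. p, 0
13. ¬((q ∧ p) → r), 1
14. q ∧ p, 1
15. ¬r, 1
16. q, 1
17. p, 1
Accessibility: 0R0, 0R1, 0R2, 1R0, 1R1, 1R2, 2R0, 2R1, 2R2
Branch closes: p and ¬p both at 1.
Every branch closes (one shown): valid in S5.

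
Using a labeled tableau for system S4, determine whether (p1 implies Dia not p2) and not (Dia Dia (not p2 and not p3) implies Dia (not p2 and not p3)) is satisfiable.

Unsatisfiable (every branch closes)

1. (p1 implies Dia not p2) and not (Dia Dia (not p2 and not p3) implies Dia (not p2 and not p3)), w0
2. p1 implies Dia not p2, w0
3. not (Dia Dia (not p2 and not p3) implies Dia (not p2 and not p3)), w0
4. Dia Dia (not p2 and not p3), w0
5. not Dia (not p2 and not p3), w0
6. not (not p2 and not p3), w0
7. Dia not p2, w0
8. p3, w0
9. Dia (not p2 and not p3), w1
10. not (not p2 and not p3), w1
11. p3, w1
12. not p2, w2
13. not (not p2 and not p3), w2
14. p3, w2
15. not p2 and not p3, w3
16. not p2, w3
17. not p3, w3
18. not (not p2 and not p3), w3
19. p3, w3
Accessibility: w0Rw0, w0Rw1, w0Rw2, w0Rw3, w1Rw1, w1Rw3, w2Rw2, w3Rw3
Branch closes: p3 and not p3 both at w3.
All branches of the tableau close; one closing branch shown above.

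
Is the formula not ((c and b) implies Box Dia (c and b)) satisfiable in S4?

Satisfiable

1. not ((c and b) implies Box Dia (c and b)), 0
2. c and b, 0   [neg-implies-rule on 1]
3. not Box Dia (c and b), 0   [neg-implies-rule on 1]
4. c, 0   [and-rule on 2]
5. b, 0   [and-rule on 2]
6. not Dia (c and b), 1   [neg-Box-rule on 3: fresh world 1, 0R1]
7. not (c and b), 1   [neg-Dia-rule on 6 via 1R1]
8. not b, 1   [neg-and-rule on 7 (branches; this branch)]
Accessibility: 0R0, 0R1, 1R1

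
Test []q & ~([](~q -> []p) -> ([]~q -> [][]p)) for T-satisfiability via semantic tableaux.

Unsatisfiable

1. []q & ~([](~q -> []p) -> ([]~q -> [][]p)), w0
2. []q, w0
3. ~([](~q -> []p) -> ([]~q -> [][]p)), w0
4. [](~q -> []p), w0
5. ~([]~q -> [][]p), w0
6. []~q, w0
7. ~[][]p, w0
8. q, w0
9. ~q -> []p, w0
10. ~q, w0
Accessibility: w0Rw0
Branch closes: q and ~q both at w0.
All branches of the tableau close; one closing branch shown above.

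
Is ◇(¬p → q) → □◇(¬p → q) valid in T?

No, not valid

Tableau for the negation ¬(◇(¬p → q) → □◇(¬p → q)):
1. ¬(◇(¬p → q) → □◇(¬p → q)), 0
2. ◇(¬p → q), 0
3. ¬□◇(¬p → q), 0
4. ¬p → q, 1
5. q, 1
6. ¬◇(¬p → q), 2
7. ¬(¬p → q), 2
8. ¬p, 2
9. ¬q, 2
Accessibility: 0R0, 0R1, 0R2, 1R1, 2R2
The negation has an open branch (countermodel exists).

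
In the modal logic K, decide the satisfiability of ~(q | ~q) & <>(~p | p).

Unsatisfiable

1. ~(q | ~q) & <>(~p | p), 0
2. ~(q | ~q), 0   [&-rule on 1]
3. <>(~p | p), 0   [&-rule on 1]
4. ~q, 0   [~|-rule on 2]
5. q, 0   [~|-rule on 2]
Branch closes: q and ~q both at 0.
(One branch shown.) All branches close.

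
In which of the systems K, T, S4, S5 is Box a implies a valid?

T, S4, S5

K-tableau for the negation not (Box a implies a):
1. not (Box a implies a), u
2. Box a, u
3. not a, u
Complete open branch: countermodel on a K-frame, so not valid in K.
T-tableau for the negation not (Box a implies a):
1. not (Box a implies a), u
2. Box a, u
3. not a, u
4. a, u
Accessibility: uRu
Branch closes: a and not a both at u.
Every branch closes (one shown): valid in T, hence also in S4, S5 (every theorem of T is a theorem of S4 and S5).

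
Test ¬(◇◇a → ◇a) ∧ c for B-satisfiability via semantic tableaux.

Yes, satisfiable

1. ¬(◇◇a → ◇a) ∧ c, 0
2. ¬(◇◇a → ◇a), 0   [∧-rule on 1]
3. c, 0   [∧-rule on 1]
4. ◇◇a, 0   [¬→-rule on 2]
5. ¬◇a, 0   [¬→-rule on 2]
6. ¬a, 0   [¬◇-rule on 5 via 0R0]
7. ◇a, 1   [◇-rule on 4: fresh world 1, 0R1]
8. ¬a, 1   [¬◇-rule on 5 via 0R1]
9. a, 2   [◇-rule on 7: fresh world 2, 1R2]
Accessibility: 0R0, 0R1, 1R0, 1R1, 1R2, 2R1, 2R2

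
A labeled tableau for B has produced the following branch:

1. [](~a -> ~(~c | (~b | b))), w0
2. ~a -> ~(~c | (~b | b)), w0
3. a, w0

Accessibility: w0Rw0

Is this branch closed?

Not closed

No atom appears with both signs at the same world.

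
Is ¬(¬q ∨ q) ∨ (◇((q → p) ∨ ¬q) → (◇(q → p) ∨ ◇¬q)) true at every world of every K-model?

Valid in K

Tableau for the negation ¬(¬(¬q ∨ q) ∨ (◇((q → p) ∨ ¬q) → (◇(q → p) ∨ ◇¬q))):
1. ¬(¬(¬q ∨ q) ∨ (◇((q → p) ∨ ¬q) → (◇(q → p) ∨ ◇¬q))), 0
2. ¬q ∨ q, 0
3. ¬(◇((q → p) ∨ ¬q) → (◇(q → p) ∨ ◇¬q)), 0
4. ◇((q → p) ∨ ¬q), 0
5. ¬(◇(q → p) ∨ ◇¬q), 0
6. ¬◇(q → p), 0
7. ¬◇¬q, 0
8. q, 0
9. (q → p) ∨ ¬q, 1
10. ¬(q → p), 1
11. q, 1
12. ¬p, 1
13. q → p, 1
14. p, 1
Accessibility: 0R1
Branch closes: p and ¬p both at 1.
Every branch of the negation's tableau closes; the branch above is one of them.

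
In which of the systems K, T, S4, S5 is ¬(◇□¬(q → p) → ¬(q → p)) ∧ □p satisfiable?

K-tableau for the formula:
1. ¬(◇□¬(q → p) → ¬(q → p)) ∧ □p, w0
2. ¬(◇□¬(q → p) → ¬(q → p)), w0
3. □p, w0
4. ◇□¬(q → p), w0
5. q → p, w0
6. p, w0
7. □¬(q → p), w1
8. p, w1
Accessibility: w0Rw1
Complete open branch: satisfiable in K.
T-tableau for the formula:
1. ¬(◇□¬(q → p) → ¬(q → p)) ∧ □p, w0
2. ¬(◇□¬(q → p) → ¬(q → p)), w0
3. □p, w0
4. ◇□¬(q → p), w0
5. q → p, w0
6. p, w0
7. □¬(q → p), w1
8. p, w1
9. ¬(q → p), w1
10. q, w1
11. ¬p, w1
Accessibility: w0Rw0, w0Rw1, w1Rw1
Branch closes: p and ¬p both at w1.
Every branch closes (one shown): unsatisfiable in T, hence also in S4, S5 (every S4/S5-frame is a T-frame).

K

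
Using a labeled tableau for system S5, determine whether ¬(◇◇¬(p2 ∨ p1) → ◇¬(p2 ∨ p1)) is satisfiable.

1. ¬(◇◇¬(p2 ∨ p1) → ◇¬(p2 ∨ p1)), 0
2. ◇◇¬(p2 ∨ p1), 0
3. ¬◇¬(p2 ∨ p1), 0
4. p2 ∨ p1, 0
5. p1, 0
6. ◇¬(p2 ∨ p1), 1
7. p2 ∨ p1, 1
8. p1, 1
9. ¬(p2 ∨ p1), 2
10. ¬p2, 2
11. ¬p1, 2
12. p2 ∨ p1, 2
13. p1, 2
Accessibility: 0R0, 0R1, 0R2, 1R0, 1R1, 1R2, 2R0, 2R1, 2R2
Branch closes: p1 and ¬p1 both at 2.
(One branch shown.) All branches close.

Unsatisfiable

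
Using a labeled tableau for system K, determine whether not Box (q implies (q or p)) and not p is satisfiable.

No, unsatisfiable

1. not Box (q implies (q or p)) and not p, u
2. not Box (q implies (q or p)), u
3. not p, u
4. not (q implies (q or p)), v
5. q, v
6. not (q or p), v
7. not q, v
8. not p, v
Accessibility: uRv
Branch closes: q and not q both at v.
All branches of the tableau close; one closing branch shown above.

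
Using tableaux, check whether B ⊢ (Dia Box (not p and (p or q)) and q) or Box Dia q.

Not valid

Tableau for the negation not ((Dia Box (not p and (p or q)) and q) or Box Dia q):
1. not ((Dia Box (not p and (p or q)) and q) or Box Dia q), 0
2. not (Dia Box (not p and (p or q)) and q), 0
3. not Box Dia q, 0
4. not q, 0
5. not Dia q, 1
6. not q, 1
Accessibility: 0R0, 0R1, 1R0, 1R1
The negation has an open branch (countermodel exists).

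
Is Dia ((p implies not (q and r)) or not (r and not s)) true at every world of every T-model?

Invalid (countermodel exists)

Tableau for the negation not Dia ((p implies not (q and r)) or not (r and not s)):
1. not Dia ((p implies not (q and r)) or not (r and not s)), w0
2. not ((p implies not (q and r)) or not (r and not s)), w0
3. not (p implies not (q and r)), w0
4. r and not s, w0
5. p, w0
6. q and r, w0
7. r, w0
8. not s, w0
9. q, w0
Accessibility: w0Rw0
The negation has an open branch (countermodel exists).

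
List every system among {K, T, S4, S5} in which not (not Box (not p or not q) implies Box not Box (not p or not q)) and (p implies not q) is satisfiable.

S4-tableau for the formula:
1. not (not Box (not p or not q) implies Box not Box (not p or not q)) and (p implies not q), w0
2. not (not Box (not p or not q) implies Box not Box (not p or not q)), w0
3. p implies not q, w0
4. not Box (not p or not q), w0
5. not Box not Box (not p or not q), w0
6. not q, w0
7. not (not p or not q), w1
8. p, w1
9. q, w1
10. Box (not p or not q), w2
11. not p or not q, w2
12. not q, w2
Accessibility: w0Rw0, w0Rw1, w0Rw2, w1Rw1, w2Rw2
Complete open branch: satisfiable in S4, hence also in K, T (this S4-model is also a K-model and a T-model).
S5-tableau for the formula:
1. not (not Box (not p or not q) implies Box not Box (not p or not q)) and (p implies not q), w0
2. not (not Box (not p or not q) implies Box not Box (not p or not q)), w0
3. p implies not q, w0
4. not Box (not p or not q), w0
5. not Box not Box (not p or not q), w0
6. not q, w0
7. not (not p or not q), w1
8. p, w1
9. q, w1
10. Box (not p or not q), w2
11. not p or not q, w0
12. not p or not q, w1
13. not p or not q, w2
14. not q, w1
Accessibility: w0Rw0, w0Rw1, w0Rw2, w1Rw0, w1Rw1, w1Rw2, w2Rw0, w2Rw1, w2Rw2
Branch closes: q and not q both at w1.
Every branch closes (one shown): unsatisfiable in S5.

K, T, S4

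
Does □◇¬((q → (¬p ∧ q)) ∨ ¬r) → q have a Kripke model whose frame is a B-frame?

Satisfiable

1. □◇¬((q → (¬p ∧ q)) ∨ ¬r) → q, 0
2. q, 0
Accessibility: 0R0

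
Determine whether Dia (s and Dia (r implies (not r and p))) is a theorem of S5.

Tableau for the negation not Dia (s and Dia (r implies (not r and p))):
1. not Dia (s and Dia (r implies (not r and p))), w0
2. not (s and Dia (r implies (not r and p))), w0
3. not Dia (r implies (not r and p)), w0
4. not (r implies (not r and p)), w0
5. r, w0
6. not (not r and p), w0
7. not p, w0
Accessibility: w0Rw0
The negation has an open branch (countermodel exists).

No, not valid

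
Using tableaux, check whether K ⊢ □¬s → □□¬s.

No, not valid

Tableau for the negation ¬(□¬s → □□¬s):
1. ¬(□¬s → □□¬s), 0
2. □¬s, 0
3. ¬□□¬s, 0
4. ¬□¬s, 1
5. ¬s, 1
6. s, 2
Accessibility: 0R1, 1R2
The negation has an open branch (countermodel exists).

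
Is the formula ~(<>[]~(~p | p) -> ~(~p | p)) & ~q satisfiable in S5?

No, unsatisfiable

1. ~(<>[]~(~p | p) -> ~(~p | p)) & ~q, u
2. ~(<>[]~(~p | p) -> ~(~p | p)), u   [&-rule on 1]
3. ~q, u   [&-rule on 1]
4. <>[]~(~p | p), u   [~->-rule on 2]
5. ~p | p, u   [~->-rule on 2]
6. p, u   [|-rule on 5 (branches; this branch)]
7. []~(~p | p), v   [<>-rule on 4: fresh world v, uRv]
8. ~(~p | p), u   [[]-rule on 7 via vRu]
9. ~p, u   [~|-rule on 8]
Accessibility: uRu, uRv, vRu, vRv
Branch closes: p and ~p both at u.
All branches of the tableau close; one closing branch shown above.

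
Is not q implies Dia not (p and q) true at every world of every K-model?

Invalid (countermodel exists)

Tableau for the negation not (not q implies Dia not (p and q)):
1. not (not q implies Dia not (p and q)), 0
2. not q, 0
3. not Dia not (p and q), 0
The negation has an open branch (countermodel exists).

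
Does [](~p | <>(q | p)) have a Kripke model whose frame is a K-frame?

Satisfiable

1. [](~p | <>(q | p)), u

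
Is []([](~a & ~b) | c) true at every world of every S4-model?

Not valid

Tableau for the negation ~[]([](~a & ~b) | c):
1. ~[]([](~a & ~b) | c), u
2. ~([](~a & ~b) | c), v
3. ~[](~a & ~b), v
4. ~c, v
5. ~(~a & ~b), w
6. b, w
Accessibility: uRu, uRv, uRw, vRv, vRw, wRw
The negation has an open branch (countermodel exists).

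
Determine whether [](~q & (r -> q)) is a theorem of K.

Invalid (countermodel exists)

Tableau for the negation ~[](~q & (r -> q)):
1. ~[](~q & (r -> q)), w0
2. ~(~q & (r -> q)), w1
3. ~(r -> q), w1
4. r, w1
5. ~q, w1
Accessibility: w0Rw1
The negation has an open branch (countermodel exists).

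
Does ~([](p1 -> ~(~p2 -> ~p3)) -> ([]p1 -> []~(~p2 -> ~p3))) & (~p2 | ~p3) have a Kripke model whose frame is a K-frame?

1. ~([](p1 -> ~(~p2 -> ~p3)) -> ([]p1 -> []~(~p2 -> ~p3))) & (~p2 | ~p3), 0
2. ~([](p1 -> ~(~p2 -> ~p3)) -> ([]p1 -> []~(~p2 -> ~p3))), 0   [&-rule on 1]
3. ~p2 | ~p3, 0   [&-rule on 1]
4. [](p1 -> ~(~p2 -> ~p3)), 0   [~->-rule on 2]
5. ~([]p1 -> []~(~p2 -> ~p3)), 0   [~->-rule on 2]
6. []p1, 0   [~->-rule on 5]
7. ~[]~(~p2 -> ~p3), 0   [~->-rule on 5]
8. ~p3, 0   [|-rule on 3 (branches; this branch)]
9. ~p2 -> ~p3, 1   [~[]-rule on 7: fresh world 1, 0R1]
10. p1 -> ~(~p2 -> ~p3), 1   [[]-rule on 4 via 0R1]
11. p1, 1   [[]-rule on 6 via 0R1]
12. ~p3, 1   [->-rule on 9 (branches; this branch)]
13. ~(~p2 -> ~p3), 1   [->-rule on 10 (branches; this branch)]
14. ~p2, 1   [~->-rule on 13]
15. p3, 1   [~->-rule on 13]
Accessibility: 0R1
Branch closes: p3 and ~p3 both at 1.
All branches of the tableau close; one closing branch shown above.

Unsatisfiable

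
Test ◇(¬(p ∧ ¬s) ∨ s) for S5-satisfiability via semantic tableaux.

1. ◇(¬(p ∧ ¬s) ∨ s), u
2. ¬(p ∧ ¬s) ∨ s, v
3. s, v
Accessibility: uRu, uRv, vRu, vRv

Yes, satisfiable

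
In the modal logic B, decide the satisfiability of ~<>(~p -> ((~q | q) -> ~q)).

Satisfiable (open branch found)

1. ~<>(~p -> ((~q | q) -> ~q)), 0
2. ~(~p -> ((~q | q) -> ~q)), 0   [~<>-rule on 1 via 0R0]
3. ~p, 0   [~->-rule on 2]
4. ~((~q | q) -> ~q), 0   [~->-rule on 2]
5. ~q | q, 0   [~->-rule on 4]
6. q, 0   [~->-rule on 4]
Accessibility: 0R0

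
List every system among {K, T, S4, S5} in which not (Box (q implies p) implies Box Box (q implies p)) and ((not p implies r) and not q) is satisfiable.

S4-tableau for the formula:
1. not (Box (q implies p) implies Box Box (q implies p)) and ((not p implies r) and not q), w0
2. not (Box (q implies p) implies Box Box (q implies p)), w0   [and-rule on 1]
3. (not p implies r) and not q, w0   [and-rule on 1]
4. Box (q implies p), w0   [neg-implies-rule on 2]
5. not Box Box (q implies p), w0   [neg-implies-rule on 2]
6. not p implies r, w0   [and-rule on 3]
7. not q, w0   [and-rule on 3]
8. q implies p, w0   [Box-rule on 4 via w0Rw0]
9. r, w0   [implies-rule on 6 (branches; this branch)]
10. p, w0   [implies-rule on 8 (branches; this branch)]
11. not Box (q implies p), w1   [neg-Box-rule on 5: fresh world w1, w0Rw1]
12. q implies p, w1   [Box-rule on 4 via w0Rw1]
13. p, w1   [implies-rule on 12 (branches; this branch)]
14. not (q implies p), w2   [neg-Box-rule on 11: fresh world w2, w1Rw2]
15. q, w2   [neg-implies-rule on 14]
16. not p, w2   [neg-implies-rule on 14]
17. q implies p, w2   [Box-rule on 4 via w0Rw2]
18. p, w2   [implies-rule on 17 (branches; this branch)]
Accessibility: w0Rw0, w0Rw1, w0Rw2, w1Rw1, w1Rw2, w2Rw2
Branch closes: p and not p both at w2.
Every branch closes (one shown): unsatisfiable in S4, hence also in S5 (every S5-frame is an S4-frame).
T-tableau for the formula:
1. not (Box (q implies p) implies Box Box (q implies p)) and ((not p implies r) and not q), w0
2. not (Box (q implies p) implies Box Box (q implies p)), w0   [and-rule on 1]
3. (not p implies r) and not q, w0   [and-rule on 1]
4. Box (q implies p), w0   [neg-implies-rule on 2]
5. not Box Box (q implies p), w0   [neg-implies-rule on 2]
6. not p implies r, w0   [and-rule on 3]
7. not q, w0   [and-rule on 3]
8. q implies p, w0   [Box-rule on 4 via w0Rw0]
9. r, w0   [implies-rule on 6 (branches; this branch)]
10. p, w0   [implies-rule on 8 (branches; this branch)]
11. not Box (q implies p), w1   [neg-Box-rule on 5: fresh world w1, w0Rw1]
12. q implies p, w1   [Box-rule on 4 via w0Rw1]
13. p, w1   [implies-rule on 12 (branches; this branch)]
14. not (q implies p), w2   [neg-Box-rule on 11: fresh world w2, w1Rw2]
15. q, w2   [neg-implies-rule on 14]
16. not p, w2   [neg-implies-rule on 14]
Accessibility: w0Rw0, w0Rw1, w1Rw1, w1Rw2, w2Rw2
Complete open branch: satisfiable in T, hence also in K (this T-model is also a K-model).

K, T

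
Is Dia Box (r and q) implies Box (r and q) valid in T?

Not valid

Tableau for the negation not (Dia Box (r and q) implies Box (r and q)):
1. not (Dia Box (r and q) implies Box (r and q)), w0
2. Dia Box (r and q), w0   [neg-implies-rule on 1]
3. not Box (r and q), w0   [neg-implies-rule on 1]
4. Box (r and q), w1   [Dia-rule on 2: fresh world w1, w0Rw1]
5. r and q, w1   [Box-rule on 4 via w1Rw1]
6. r, w1   [and-rule on 5]
7. q, w1   [and-rule on 5]
8. not (r and q), w2   [neg-Box-rule on 3: fresh world w2, w0Rw2]
9. not q, w2   [neg-and-rule on 8 (branches; this branch)]
Accessibility: w0Rw0, w0Rw1, w0Rw2, w1Rw1, w2Rw2
The negation has an open branch (countermodel exists).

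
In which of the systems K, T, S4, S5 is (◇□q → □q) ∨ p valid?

S5

S4-tableau for the negation ¬((◇□q → □q) ∨ p):
1. ¬((◇□q → □q) ∨ p), u
2. ¬(◇□q → □q), u   [¬∨-rule on 1]
3. ¬p, u   [¬∨-rule on 1]
4. ◇□q, u   [¬→-rule on 2]
5. ¬□q, u   [¬→-rule on 2]
6. □q, v   [◇-rule on 4: fresh world v, uRv]
7. q, v   [□-rule on 6 via vRv]
8. ¬q, w   [¬□-rule on 5: fresh world w, uRw]
Accessibility: uRu, uRv, uRw, vRv, wRw
Complete open branch: countermodel on an S4-frame, so not valid in S4, nor in K, T (the same frame is also a K-frame and a T-frame).
S5-tableau for the negation ¬((◇□q → □q) ∨ p):
1. ¬((◇□q → □q) ∨ p), u
2. ¬(◇□q → □q), u   [¬∨-rule on 1]
3. ¬p, u   [¬∨-rule on 1]
4. ◇□q, u   [¬→-rule on 2]
5. ¬□q, u   [¬→-rule on 2]
6. □q, v   [◇-rule on 4: fresh world v, uRv]
7. q, u   [□-rule on 6 via vRu]
8. q, v   [□-rule on 6 via vRv]
9. ¬q, w   [¬□-rule on 5: fresh world w, uRw]
10. q, w   [□-rule on 6 via vRw]
Accessibility: uRu, uRv, uRw, vRu, vRv, vRw, wRu, wRv, wRw
Branch closes: q and ¬q both at w.
Every branch closes (one shown): valid in S5.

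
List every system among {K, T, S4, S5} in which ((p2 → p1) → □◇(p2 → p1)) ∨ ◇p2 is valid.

T-tableau for the negation ¬(((p2 → p1) → □◇(p2 → p1)) ∨ ◇p2):
1. ¬(((p2 → p1) → □◇(p2 → p1)) ∨ ◇p2), 0
2. ¬((p2 → p1) → □◇(p2 → p1)), 0
3. ¬◇p2, 0
4. p2 → p1, 0
5. ¬□◇(p2 → p1), 0
6. ¬p2, 0
7. p1, 0
8. ¬◇(p2 → p1), 1
9. ¬p2, 1
10. ¬(p2 → p1), 1
11. p2, 1
12. ¬p1, 1
Accessibility: 0R0, 0R1, 1R1
Branch closes: p2 and ¬p2 both at 1.
Every branch closes (one shown): valid in T, hence also in S4, S5 (every theorem of T is a theorem of S4 and S5).
K-tableau for the negation ¬(((p2 → p1) → □◇(p2 → p1)) ∨ ◇p2):
1. ¬(((p2 → p1) → □◇(p2 → p1)) ∨ ◇p2), 0
2. ¬((p2 → p1) → □◇(p2 → p1)), 0
3. ¬◇p2, 0
4. p2 → p1, 0
5. ¬□◇(p2 → p1), 0
6. p1, 0
7. ¬◇(p2 → p1), 1
8. ¬p2, 1
Accessibility: 0R1
Complete open branch: countermodel on a K-frame, so not valid in K.

T, S4, S5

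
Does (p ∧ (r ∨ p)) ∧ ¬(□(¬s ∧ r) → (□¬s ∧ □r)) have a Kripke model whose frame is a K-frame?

Unsatisfiable (every branch closes)

1. (p ∧ (r ∨ p)) ∧ ¬(□(¬s ∧ r) → (□¬s ∧ □r)), u
2. p ∧ (r ∨ p), u   [∧-rule on 1]
3. ¬(□(¬s ∧ r) → (□¬s ∧ □r)), u   [∧-rule on 1]
4. p, u   [∧-rule on 2]
5. r ∨ p, u   [∧-rule on 2]
6. □(¬s ∧ r), u   [¬→-rule on 3]
7. ¬(□¬s ∧ □r), u   [¬→-rule on 3]
8. ¬□r, u   [¬∧-rule on 7 (branches; this branch)]
9. ¬r, v   [¬□-rule on 8: fresh world v, uRv]
10. ¬s ∧ r, v   [□-rule on 6 via uRv]
11. ¬s, v   [∧-rule on 10]
12. r, v   [∧-rule on 10]
Accessibility: uRv
Branch closes: r and ¬r both at v.
All branches of the tableau close; one closing branch shown above.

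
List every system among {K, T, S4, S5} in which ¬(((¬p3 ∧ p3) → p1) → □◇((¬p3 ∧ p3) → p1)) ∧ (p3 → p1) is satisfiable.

T-tableau for the formula:
1. ¬(((¬p3 ∧ p3) → p1) → □◇((¬p3 ∧ p3) → p1)) ∧ (p3 → p1), u
2. ¬(((¬p3 ∧ p3) → p1) → □◇((¬p3 ∧ p3) → p1)), u
3. p3 → p1, u
4. (¬p3 ∧ p3) → p1, u
5. ¬□◇((¬p3 ∧ p3) → p1), u
6. p1, u
7. ¬(¬p3 ∧ p3), u
8. ¬p3, u
9. ¬◇((¬p3 ∧ p3) → p1), v
10. ¬((¬p3 ∧ p3) → p1), v
11. ¬p3 ∧ p3, v
12. ¬p1, v
13. ¬p3, v
14. p3, v
Accessibility: uRu, uRv, vRv
Branch closes: p3 and ¬p3 both at v.
Every branch closes (one shown): unsatisfiable in T, hence also in S4, S5 (every S4/S5-frame is a T-frame).
K-tableau for the formula:
1. ¬(((¬p3 ∧ p3) → p1) → □◇((¬p3 ∧ p3) → p1)) ∧ (p3 → p1), u
2. ¬(((¬p3 ∧ p3) → p1) → □◇((¬p3 ∧ p3) → p1)), u
3. p3 → p1, u
4. (¬p3 ∧ p3) → p1, u
5. ¬□◇((¬p3 ∧ p3) → p1), u
6. p1, u
7. ¬◇((¬p3 ∧ p3) → p1), v
Accessibility: uRv
Complete open branch: satisfiable in K.

K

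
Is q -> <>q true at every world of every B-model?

Tableau for the negation ~(q -> <>q):
1. ~(q -> <>q), 0
2. q, 0
3. ~<>q, 0
4. ~q, 0
Accessibility: 0R0
Branch closes: q and ~q both at 0.
Every branch of the negation's tableau closes; the branch above is one of them.

Valid in B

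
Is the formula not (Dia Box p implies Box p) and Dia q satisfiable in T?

Satisfiable (open branch found)

1. not (Dia Box p implies Box p) and Dia q, w0
2. not (Dia Box p implies Box p), w0
3. Dia q, w0
4. Dia Box p, w0
5. not Box p, w0
6. q, w1
7. Box p, w2
8. p, w2
9. not p, w3
Accessibility: w0Rw0, w0Rw1, w0Rw2, w0Rw3, w1Rw1, w2Rw2, w3Rw3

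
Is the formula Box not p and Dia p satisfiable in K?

1. Box not p and Dia p, u
2. Box not p, u   [and-rule on 1]
3. Dia p, u   [and-rule on 1]
4. p, v   [Dia-rule on 3: fresh world v, uRv]
5. not p, v   [Box-rule on 2 via uRv]
Accessibility: uRv
Branch closes: p and not p both at v.
(One branch shown.) All branches close.

Unsatisfiable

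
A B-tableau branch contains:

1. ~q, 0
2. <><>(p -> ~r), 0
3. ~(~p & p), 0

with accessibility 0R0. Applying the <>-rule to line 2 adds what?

a fresh world 1 with 0R1, and <>(p -> ~r) at 1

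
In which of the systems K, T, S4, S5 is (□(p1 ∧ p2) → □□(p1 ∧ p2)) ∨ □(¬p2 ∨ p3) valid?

S4, S5

T-tableau for the negation ¬((□(p1 ∧ p2) → □□(p1 ∧ p2)) ∨ □(¬p2 ∨ p3)):
1. ¬((□(p1 ∧ p2) → □□(p1 ∧ p2)) ∨ □(¬p2 ∨ p3)), u
2. ¬(□(p1 ∧ p2) → □□(p1 ∧ p2)), u   [¬∨-rule on 1]
3. ¬□(¬p2 ∨ p3), u   [¬∨-rule on 1]
4. □(p1 ∧ p2), u   [¬→-rule on 2]
5. ¬□□(p1 ∧ p2), u   [¬→-rule on 2]
6. p1 ∧ p2, u   [□-rule on 4 via uRu]
7. p1, u   [∧-rule on 6]
8. p2, u   [∧-rule on 6]
9. ¬(¬p2 ∨ p3), v   [¬□-rule on 3: fresh world v, uRv]
10. p2, v   [¬∨-rule on 9]
11. ¬p3, v   [¬∨-rule on 9]
12. p1 ∧ p2, v   [□-rule on 4 via uRv]
13. p1, v   [∧-rule on 12]
14. ¬□(p1 ∧ p2), w   [¬□-rule on 5: fresh world w, uRw]
15. p1 ∧ p2, w   [□-rule on 4 via uRw]
16. p1, w   [∧-rule on 15]
17. p2, w   [∧-rule on 15]
18. ¬(p1 ∧ p2), x   [¬□-rule on 14: fresh world x, wRx]
19. ¬p2, x   [¬∧-rule on 18 (branches; this branch)]
Accessibility: uRu, uRv, uRw, vRv, wRw, wRx, xRx
Complete open branch: countermodel on a T-frame, so not valid in T, nor in K (the same frame is also a K-frame).
S4-tableau for the negation ¬((□(p1 ∧ p2) → □□(p1 ∧ p2)) ∨ □(¬p2 ∨ p3)):
1. ¬((□(p1 ∧ p2) → □□(p1 ∧ p2)) ∨ □(¬p2 ∨ p3)), u
2. ¬(□(p1 ∧ p2) → □□(p1 ∧ p2)), u   [¬∨-rule on 1]
3. ¬□(¬p2 ∨ p3), u   [¬∨-rule on 1]
4. □(p1 ∧ p2), u   [¬→-rule on 2]
5. ¬□□(p1 ∧ p2), u   [¬→-rule on 2]
6. p1 ∧ p2, u   [□-rule on 4 via uRu]
7. p1, u   [∧-rule on 6]
8. p2, u   [∧-rule on 6]
9. ¬(¬p2 ∨ p3), v   [¬□-rule on 3: fresh world v, uRv]
10. p2, v   [¬∨-rule on 9]
11. ¬p3, v   [¬∨-rule on 9]
12. p1 ∧ p2, v   [□-rule on 4 via uRv]
13. p1, v   [∧-rule on 12]
14. ¬□(p1 ∧ p2), w   [¬□-rule on 5: fresh world w, uRw]
15. p1 ∧ p2, w   [□-rule on 4 via uRw]
16. p1, w   [∧-rule on 15]
17. p2, w   [∧-rule on 15]
18. ¬(p1 ∧ p2), x   [¬□-rule on 14: fresh world x, wRx]
19. p1 ∧ p2, x   [□-rule on 4 via uRx]
20. p1, x   [∧-rule on 19]
21. p2, x   [∧-rule on 19]
22. ¬p2, x   [¬∧-rule on 18 (branches; this branch)]
Accessibility: uRu, uRv, uRw, uRx, vRv, wRw, wRx, xRx
Branch closes: p2 and ¬p2 both at x.
Every branch closes (one shown): valid in S4, hence also in S5 (every theorem of S4 is a theorem of S5).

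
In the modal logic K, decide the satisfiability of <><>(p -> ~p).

Satisfiable (open branch found)

1. <><>(p -> ~p), 0
2. <>(p -> ~p), 1   [<>-rule on 1: fresh world 1, 0R1]
3. p -> ~p, 2   [<>-rule on 2: fresh world 2, 1R2]
4. ~p, 2   [->-rule on 3 (branches; this branch)]
Accessibility: 0R1, 1R2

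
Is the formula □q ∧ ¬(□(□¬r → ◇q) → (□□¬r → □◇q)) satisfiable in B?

No, unsatisfiable

1. □q ∧ ¬(□(□¬r → ◇q) → (□□¬r → □◇q)), w0
2. □q, w0   [∧-rule on 1]
3. ¬(□(□¬r → ◇q) → (□□¬r → □◇q)), w0   [∧-rule on 1]
4. □(□¬r → ◇q), w0   [¬→-rule on 3]
5. ¬(□□¬r → □◇q), w0   [¬→-rule on 3]
6. □□¬r, w0   [¬→-rule on 5]
7. ¬□◇q, w0   [¬→-rule on 5]
8. q, w0   [□-rule on 2 via w0Rw0]
9. □¬r → ◇q, w0   [□-rule on 4 via w0Rw0]
10. □¬r, w0   [□-rule on 6 via w0Rw0]
11. ¬r, w0   [□-rule on 10 via w0Rw0]
12. ◇q, w0   [→-rule on 9 (branches; this branch)]
13. ¬◇q, w1   [¬□-rule on 7: fresh world w1, w0Rw1]
14. q, w1   [□-rule on 2 via w0Rw1]
15. □¬r → ◇q, w1   [□-rule on 4 via w0Rw1]
16. □¬r, w1   [□-rule on 6 via w0Rw1]
17. ¬r, w1   [□-rule on 10 via w0Rw1]
18. ¬q, w0   [¬◇-rule on 13 via w1Rw0]
Accessibility: w0Rw0, w0Rw1, w1Rw0, w1Rw1
Branch closes: q and ¬q both at w0.
All branches of the tableau close; one closing branch shown above.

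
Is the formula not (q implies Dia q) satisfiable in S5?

1. not (q implies Dia q), w0
2. q, w0
3. not Dia q, w0
4. not q, w0
Accessibility: w0Rw0
Branch closes: q and not q both at w0.
(One branch shown.) All branches close.

Unsatisfiable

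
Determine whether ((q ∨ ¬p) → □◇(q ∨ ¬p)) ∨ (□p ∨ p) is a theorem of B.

Tableau for the negation ¬(((q ∨ ¬p) → □◇(q ∨ ¬p)) ∨ (□p ∨ p)):
1. ¬(((q ∨ ¬p) → □◇(q ∨ ¬p)) ∨ (□p ∨ p)), w0
2. ¬((q ∨ ¬p) → □◇(q ∨ ¬p)), w0   [¬∨-rule on 1]
3. ¬(□p ∨ p), w0   [¬∨-rule on 1]
4. q ∨ ¬p, w0   [¬→-rule on 2]
5. ¬□◇(q ∨ ¬p), w0   [¬→-rule on 2]
6. ¬□p, w0   [¬∨-rule on 3]
7. ¬p, w0   [¬∨-rule on 3]
8. ¬◇(q ∨ ¬p), w1   [¬□-rule on 5: fresh world w1, w0Rw1]
9. ¬(q ∨ ¬p), w0   [¬◇-rule on 8 via w1Rw0]
10. ¬q, w0   [¬∨-rule on 9]
11. p, w0   [¬∨-rule on 9]
Accessibility: w0Rw0, w0Rw1, w1Rw0, w1Rw1
Branch closes: p and ¬p both at w0.
All branches of the negation close; one closing branch shown above.

Yes, valid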